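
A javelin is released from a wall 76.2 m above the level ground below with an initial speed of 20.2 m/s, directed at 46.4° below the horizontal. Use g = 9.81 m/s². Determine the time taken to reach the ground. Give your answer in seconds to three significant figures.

2.72 s

vₓ = 20.20 cos 46.4° = 13.93 m/s; v_y0 = −14.63 m/s (downward).
With up positive and y = 0 at the ground: y(t) = 76.2 + (−14.63) t − 4.905 t². Setting y = 0 and taking the positive root: t = [−14.63 + √(14.63² + 2·9.81·76.2)] / 9.81 = (−14.63 + 41.34) / 9.81 = 2.723 s.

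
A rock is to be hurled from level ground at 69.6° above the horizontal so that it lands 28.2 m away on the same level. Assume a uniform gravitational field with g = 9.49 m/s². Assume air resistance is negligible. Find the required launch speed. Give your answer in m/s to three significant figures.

On level ground R = v₀² sin 2θ / g ⇒ v₀ = √(gR / sin 2θ).
v₀ = √(9.49 × 28.2 / sin 139.2°) = √(267.6 / 0.6534) = √409.56 = 20.24 m/s.

20.2 m/s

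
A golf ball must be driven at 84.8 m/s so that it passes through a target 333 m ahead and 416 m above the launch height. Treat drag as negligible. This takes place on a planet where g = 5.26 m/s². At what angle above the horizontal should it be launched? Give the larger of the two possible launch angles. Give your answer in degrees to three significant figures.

Trajectory: y = x tanθ − g x² (1 + tan²θ)/(2v₀²). With x = 333, y = 416, v₀ = 84.8, g = 5.26:
40.56 tan²θ − 333 tanθ + (456.6) = 0.
tanθ = [333 ± √(333² − 4 × 40.56 × (456.6))] / (2 × 40.56) = (333 ± 191.9) / 81.11, giving tanθ = 1.740 or 6.471.
θ = 60.11° or 81.22°; the larger is 81.22°.

81.2°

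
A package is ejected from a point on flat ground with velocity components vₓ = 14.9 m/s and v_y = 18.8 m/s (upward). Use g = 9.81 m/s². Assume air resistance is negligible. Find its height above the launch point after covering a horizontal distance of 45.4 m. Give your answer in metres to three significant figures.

11.7 m

x = vₓ t ⇒ t = 45.4/14.90 = 3.047 s.
Height: y = v_y0 t − ½ g t² = 18.80 × 3.047 − 4.905 × 3.047² = 57.28 − 45.54 = 11.74 m.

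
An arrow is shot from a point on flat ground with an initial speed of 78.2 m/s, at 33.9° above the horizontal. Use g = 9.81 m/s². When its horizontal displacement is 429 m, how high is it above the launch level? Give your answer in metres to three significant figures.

Horizontal component vₓ = 78.20 cos 33.9° = 64.91 m/s; vertical v_y0 = 78.20 sin 33.9° = 43.62 m/s.
At x = 429 m, t = x/vₓ = 429/64.91 = 6.609 s.
Height: y = v_y0 t − ½ g t² = 43.62 × 6.609 − 4.905 × 6.609² = 288.3 − 214.3 = 74.00 m.

74.0 m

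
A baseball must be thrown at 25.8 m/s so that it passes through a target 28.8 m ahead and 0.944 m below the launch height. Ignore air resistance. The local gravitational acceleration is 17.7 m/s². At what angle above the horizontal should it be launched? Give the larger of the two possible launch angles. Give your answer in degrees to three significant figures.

Trajectory: y = x tanθ − g x² (1 + tan²θ)/(2v₀²). With x = 28.8, y = −0.944, v₀ = 25.8, g = 17.7:
11.03 tan²θ − 28.8 tanθ + (10.08) = 0.
tanθ = [28.8 ± √(28.8² − 4 × 11.03 × (10.08))] / (2 × 11.03) = (28.8 ± 19.61) / 22.06, giving tanθ = 0.4166 or 2.195.
θ = 22.62° or 65.51°; the larger is 65.51°.

65.5°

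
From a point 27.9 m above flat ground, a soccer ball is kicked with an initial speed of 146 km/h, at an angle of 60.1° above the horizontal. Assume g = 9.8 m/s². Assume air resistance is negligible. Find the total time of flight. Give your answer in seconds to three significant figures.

7.90 s

Convert: 146 km/h = 146/3.6 = 40.56 m/s.
Resolve: vₓ = 40.56 cos 60.1° = 20.22 m/s and v_y0 = 40.56 sin 60.1° = 35.16 m/s.
With up positive and y = 0 at the ground: y(t) = 27.9 + (35.16) t − 4.900 t². Setting y = 0 and taking the positive root: t = [35.16 + √(35.16² + 2·9.80·27.9)] / 9.80 = (35.16 + 42.22) / 9.80 = 7.896 s.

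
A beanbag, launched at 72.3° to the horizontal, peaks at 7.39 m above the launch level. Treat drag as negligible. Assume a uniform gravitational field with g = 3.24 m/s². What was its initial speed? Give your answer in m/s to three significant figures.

At the peak v_y = 0, so v_y0 = √(2gH) = √(2 × 3.24 × 7.39) = 6.920 m/s.
v_y0 = v₀ sin θ ⇒ v₀ = 6.920 / sin 72.3° = 7.264 m/s.

7.26 m/s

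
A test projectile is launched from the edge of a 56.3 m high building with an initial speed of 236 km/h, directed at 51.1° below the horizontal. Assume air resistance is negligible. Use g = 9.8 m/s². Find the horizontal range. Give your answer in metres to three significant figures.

Convert: 236 km/h = 236/3.6 = 65.56 m/s.
Resolve: vₓ = 65.56 cos 51.1° = 41.17 m/s and v_y0 = −51.02 m/s (downward).
Vertical motion (up positive, ground at y = 0): 4.900 t² − (−51.02) t − 56.3 = 0, so t = (−51.02 + √(51.02² + 2·9.80·56.3)) / 9.80 = (−51.02 + 60.88) / 9.80 = 1.006 s.
Horizontal distance: R = vₓ t = 41.17 × 1.006 = 41.42 m.

41.4 m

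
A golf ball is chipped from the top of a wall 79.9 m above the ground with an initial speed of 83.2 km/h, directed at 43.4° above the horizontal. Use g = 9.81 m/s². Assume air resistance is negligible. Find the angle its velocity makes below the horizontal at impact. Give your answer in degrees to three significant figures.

Convert: 83.2 km/h = 83.2/3.6 = 23.11 m/s.
Components: vₓ = 23.11 cos 43.4° = 16.79 m/s, v_y0 = 23.11 sin 43.4° = 15.88 m/s.
With up positive and y = 0 at the ground: y(t) = 79.9 + (15.88) t − 4.905 t². Setting y = 0 and taking the positive root: t = [15.88 + √(15.88² + 2·9.81·79.9)] / 9.81 = (15.88 + 42.66) / 9.81 = 5.967 s.
At impact: v_y = v_y0 − g t = −42.66 m/s; vₓ = 16.79 m/s.
Angle below horizontal: arctan(|v_y|/vₓ) = arctan(42.66/16.79) = 68.51°.

68.5°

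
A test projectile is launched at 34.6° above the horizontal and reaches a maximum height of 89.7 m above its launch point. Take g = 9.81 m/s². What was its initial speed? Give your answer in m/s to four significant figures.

At the peak v_y = 0, so v_y0 = √(2gH) = √(2 × 9.81 × 89.7) = 41.95 m/s.
v_y0 = v₀ sin θ ⇒ v₀ = 41.95 / sin 34.6° = 73.88 m/s.

73.88 m/s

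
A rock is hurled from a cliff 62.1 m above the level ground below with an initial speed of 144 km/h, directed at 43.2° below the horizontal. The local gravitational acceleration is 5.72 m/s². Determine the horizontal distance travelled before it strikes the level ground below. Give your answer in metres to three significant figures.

55.2 m

Convert: 144 km/h = 144/3.6 = 40.00 m/s.
Resolve: vₓ = 40.00 cos 43.2° = 29.16 m/s and v_y0 = −27.38 m/s (downward).
The projectile lands when y = 62.1 + (−27.38) t − ½·5.72·t² = 0. Positive root: t = (−27.38 + √(27.38² + 2·5.72·62.1)) / 5.72 = (−27.38 + 38.21) / 5.72 = 1.893 s.
Horizontal distance: R = vₓ t = 29.16 × 1.893 = 55.21 m.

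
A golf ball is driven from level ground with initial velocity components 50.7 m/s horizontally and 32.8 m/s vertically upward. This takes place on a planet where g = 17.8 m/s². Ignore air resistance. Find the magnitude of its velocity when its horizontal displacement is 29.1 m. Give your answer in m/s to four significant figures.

Time to reach x = 29.1 m: t = x/vₓ = 29.1/50.70 = 0.5740 s.
Vertical velocity there: v_y = v_y0 − g t = 32.80 − 17.8 × 0.5740 = 22.58 m/s.
Speed: √(vₓ² + v_y²) = √(50.70² + 22.58²) = 55.50 m/s.

55.50 m/s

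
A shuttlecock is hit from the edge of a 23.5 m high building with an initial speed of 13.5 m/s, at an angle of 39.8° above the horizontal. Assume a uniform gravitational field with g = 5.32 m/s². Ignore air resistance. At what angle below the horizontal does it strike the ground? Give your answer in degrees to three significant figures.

60.1°

Horizontal component vₓ = 13.50 cos 39.8° = 10.37 m/s; vertical v_y0 = 13.50 sin 39.8° = 8.641 m/s.
Vertical motion (up positive, ground at y = 0): 2.660 t² − (8.641) t − 23.5 = 0, so t = (8.641 + √(8.641² + 2·5.32·23.5)) / 5.32 = (8.641 + 18.02) / 5.32 = 5.012 s.
At impact: v_y = v_y0 − g t = −18.02 m/s; vₓ = 10.37 m/s.
Angle below horizontal: arctan(|v_y|/vₓ) = arctan(18.02/10.37) = 60.08°.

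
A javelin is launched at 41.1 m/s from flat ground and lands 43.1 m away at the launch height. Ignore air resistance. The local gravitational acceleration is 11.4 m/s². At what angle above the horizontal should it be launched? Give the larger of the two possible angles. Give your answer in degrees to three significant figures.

81.5°

Level-ground range R = v₀² sin(2θ)/g ⇒ sin(2θ) = gR/v₀² = 11.4 × 43.1 / 41.1² = 0.2909.
2θ = 16.91° or 180° − 16.91° = 163.1°, so θ = 8.455° or 81.54°.
The larger angle is 81.54°.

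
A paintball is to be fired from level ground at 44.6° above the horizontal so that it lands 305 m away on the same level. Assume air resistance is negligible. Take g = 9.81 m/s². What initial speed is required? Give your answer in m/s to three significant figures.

From R = (v₀² / g) sin 2θ: v₀ = √(gR / sin 2θ).
v₀ = √(9.81 × 305 / sin 89.20°) = √(2992 / 0.9999) = √2992.3 = 54.70 m/s.

54.7 m/s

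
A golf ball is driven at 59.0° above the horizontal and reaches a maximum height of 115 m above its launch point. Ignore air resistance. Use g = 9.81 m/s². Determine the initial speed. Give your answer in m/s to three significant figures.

55.4 m/s

At the peak v_y = 0, so v_y0 = √(2gH) = √(2 × 9.81 × 115) = 47.50 m/s.
v_y0 = v₀ sin θ ⇒ v₀ = 47.50 / sin 59.0° = 55.42 m/s.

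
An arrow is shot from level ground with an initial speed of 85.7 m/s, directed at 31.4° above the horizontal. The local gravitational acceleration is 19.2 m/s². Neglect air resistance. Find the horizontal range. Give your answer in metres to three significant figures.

340 m

Horizontal component vₓ = 85.70 cos 31.4° = 73.15 m/s; vertical v_y0 = 85.70 sin 31.4° = 44.65 m/s.
Flight time T = 2 v_y0 / g = 4.651 s.
Range: R = vₓ T = 73.15 × 4.651 = 340.2 m.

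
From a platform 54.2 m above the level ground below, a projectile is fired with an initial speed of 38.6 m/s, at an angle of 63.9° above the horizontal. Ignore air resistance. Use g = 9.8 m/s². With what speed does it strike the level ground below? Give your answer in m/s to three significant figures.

50.5 m/s

vₓ = 38.60 cos 63.9° = 16.98 m/s; v_y0 = 38.60 sin 63.9° = 34.66 m/s.
With up positive and y = 0 at the ground: y(t) = 54.2 + (34.66) t − 4.900 t². Setting y = 0 and taking the positive root: t = [34.66 + √(34.66² + 2·9.80·54.2)] / 9.80 = (34.66 + 47.58) / 9.80 = 8.392 s.
Vertical velocity at impact: v_y = v_y0 − g t = 34.66 − 9.80 × 8.392 = −47.58 m/s.
Speed: |v| = √(vₓ² + v_y²) = √(16.98² + 47.58²) = 50.52 m/s.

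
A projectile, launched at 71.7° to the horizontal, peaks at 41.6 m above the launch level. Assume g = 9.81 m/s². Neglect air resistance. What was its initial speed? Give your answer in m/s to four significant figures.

30.09 m/s

At the peak v_y = 0, so v_y0 = √(2gH) = √(2 × 9.81 × 41.6) = 28.57 m/s.
v_y0 = v₀ sin θ ⇒ v₀ = 28.57 / sin 71.7° = 30.09 m/s.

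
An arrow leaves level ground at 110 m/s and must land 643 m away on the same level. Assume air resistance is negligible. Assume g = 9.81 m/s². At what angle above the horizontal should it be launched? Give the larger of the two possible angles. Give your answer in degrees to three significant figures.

74.3°

R = v₀² sin 2θ / g gives sin 2θ = gR/v₀² = 9.81·643/110² = 0.5213.
2θ = 31.42° or 180° − 31.42° = 148.6°, so θ = 15.71° or 74.29°.
The larger angle is 74.29°.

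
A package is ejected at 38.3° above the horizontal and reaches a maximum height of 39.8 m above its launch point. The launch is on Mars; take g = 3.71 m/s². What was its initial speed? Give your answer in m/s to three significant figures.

At the peak v_y = 0, so v_y0 = √(2gH) = √(2 × 3.71 × 39.8) = 17.18 m/s.
v_y0 = v₀ sin θ ⇒ v₀ = 17.18 / sin 38.3° = 27.73 m/s.

27.7 m/s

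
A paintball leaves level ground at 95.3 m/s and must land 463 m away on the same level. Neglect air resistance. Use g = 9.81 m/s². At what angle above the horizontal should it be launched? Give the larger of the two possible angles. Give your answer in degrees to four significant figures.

Level-ground range R = v₀² sin(2θ)/g ⇒ sin(2θ) = gR/v₀² = 9.81 × 463 / 95.3² = 0.5001.
2θ = 30.01° or 180° − 30.01° = 150.0°, so θ = 15.00° or 75.00°.
The larger angle is 75.00°.

75.00°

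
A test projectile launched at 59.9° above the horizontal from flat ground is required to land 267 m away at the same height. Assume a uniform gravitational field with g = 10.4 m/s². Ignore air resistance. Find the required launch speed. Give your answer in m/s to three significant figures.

On level ground R = v₀² sin 2θ / g ⇒ v₀ = √(gR / sin 2θ).
v₀ = √(10.4 × 267 / sin 119.8°) = √(2777 / 0.8678) = √3199.9 = 56.57 m/s.

56.6 m/s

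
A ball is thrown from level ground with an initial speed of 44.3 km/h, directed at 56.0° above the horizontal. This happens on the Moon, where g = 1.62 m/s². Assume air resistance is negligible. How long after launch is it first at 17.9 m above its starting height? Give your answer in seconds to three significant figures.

2.11 s

Convert: 44.3 km/h = 44.3/3.6 = 12.31 m/s.
Components: vₓ = 12.31 cos 56.0° = 6.881 m/s, v_y0 = 12.31 sin 56.0° = 10.20 m/s.
Height y(t) = 10.20 t − 0.8100 t² = 17.9 gives 0.8100 t² − 10.20 t + 17.9 = 0.
Quadratic formula: t = (10.20 ± √46.080) / 1.62 = (10.20 ± 6.788) / 1.62 → t = 2.107 s or 10.49 s.
The first (ascending) time is 2.107 s.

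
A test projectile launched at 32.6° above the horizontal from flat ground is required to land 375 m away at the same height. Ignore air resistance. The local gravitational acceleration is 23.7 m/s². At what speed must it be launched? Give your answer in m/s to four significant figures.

On level ground R = v₀² sin 2θ / g ⇒ v₀ = √(gR / sin 2θ).
v₀ = √(23.7 × 375 / sin 65.20°) = √(8888 / 0.9078) = √9790.4 = 98.95 m/s.

98.95 m/s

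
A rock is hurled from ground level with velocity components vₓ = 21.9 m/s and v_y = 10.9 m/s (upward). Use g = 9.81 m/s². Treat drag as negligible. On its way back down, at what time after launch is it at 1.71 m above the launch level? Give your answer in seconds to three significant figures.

Require v_y0 t − ½ g t² = 1.71, i.e. 4.905 t² − 10.90 t + 1.71 = 0.
t = [10.90 ± √(10.90² − 2·9.81·1.71)] / 9.81 = (10.90 ± 9.234) / 9.81, so t = 0.1699 s or t = 2.052 s.
The descending-branch root is 2.052 s.

2.05 s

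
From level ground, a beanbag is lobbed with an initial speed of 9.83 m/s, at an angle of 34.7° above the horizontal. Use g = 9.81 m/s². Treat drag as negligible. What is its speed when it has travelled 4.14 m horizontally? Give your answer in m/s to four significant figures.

8.102 m/s

Horizontal component vₓ = 9.830 cos 34.7° = 8.082 m/s; vertical v_y0 = 9.830 sin 34.7° = 5.596 m/s.
x = vₓ t ⇒ t = 4.14/8.082 = 0.5123 s.
Vertical velocity there: v_y = v_y0 − g t = 5.596 − 9.81 × 0.5123 = 0.5706 m/s.
Speed: √(vₓ² + v_y²) = √(8.082² + 0.5706²) = 8.102 m/s.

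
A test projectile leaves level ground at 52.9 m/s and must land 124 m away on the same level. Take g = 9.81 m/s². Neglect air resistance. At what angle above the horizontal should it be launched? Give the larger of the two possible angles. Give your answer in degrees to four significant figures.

Level-ground range R = v₀² sin(2θ)/g ⇒ sin(2θ) = gR/v₀² = 9.81 × 124 / 52.9² = 0.4347.
2θ = 25.77° or 180° − 25.77° = 154.2°, so θ = 12.88° or 77.12°.
The larger angle is 77.12°.

77.12°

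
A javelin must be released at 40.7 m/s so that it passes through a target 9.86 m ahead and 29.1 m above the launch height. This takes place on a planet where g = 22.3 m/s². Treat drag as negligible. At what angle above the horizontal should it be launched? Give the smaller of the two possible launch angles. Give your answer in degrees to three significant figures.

76.5°

Trajectory: y = x tanθ − g x² (1 + tan²θ)/(2v₀²). With x = 9.86, y = 29.1, v₀ = 40.7, g = 22.3:
0.6544 tan²θ − 9.86 tanθ + (29.75) = 0.
tanθ = [9.86 ± √(9.86² − 4 × 0.6544 × (29.75))] / (2 × 0.6544) = (9.86 ± 4.397) / 1.309, giving tanθ = 4.174 or 10.89.
θ = 76.53° or 84.76°; the smaller is 76.53°.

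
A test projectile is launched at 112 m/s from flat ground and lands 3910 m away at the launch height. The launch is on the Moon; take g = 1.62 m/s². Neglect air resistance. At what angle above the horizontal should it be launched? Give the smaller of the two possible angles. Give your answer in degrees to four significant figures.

From R = (v₀²/g) sin 2θ: sin 2θ = 1.62 × 3910 / 12544 = 0.5050.
2θ = 30.33° or 180° − 30.33° = 149.7°, so θ = 15.16° or 74.84°.
The smaller angle is 15.16°.

15.16°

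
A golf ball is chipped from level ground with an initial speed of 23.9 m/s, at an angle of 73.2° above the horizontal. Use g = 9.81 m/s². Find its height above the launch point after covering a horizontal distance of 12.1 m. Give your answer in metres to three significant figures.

25.0 m

Horizontal component vₓ = 23.90 cos 73.2° = 6.908 m/s; vertical v_y0 = 23.90 sin 73.2° = 22.88 m/s.
x = vₓ t ⇒ t = 12.1/6.908 = 1.752 s.
Height: y = v_y0 t − ½ g t² = 22.88 × 1.752 − 4.905 × 1.752² = 40.08 − 15.05 = 25.03 m.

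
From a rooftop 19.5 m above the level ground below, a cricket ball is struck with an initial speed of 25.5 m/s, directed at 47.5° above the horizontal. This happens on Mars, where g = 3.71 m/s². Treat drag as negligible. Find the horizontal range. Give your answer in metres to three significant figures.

Components: vₓ = 25.50 cos 47.5° = 17.23 m/s, v_y0 = 25.50 sin 47.5° = 18.80 m/s.
With up positive and y = 0 at the ground: y(t) = 19.5 + (18.80) t − 1.855 t². Setting y = 0 and taking the positive root: t = [18.80 + √(18.80² + 2·3.71·19.5)] / 3.71 = (18.80 + 22.32) / 3.71 = 11.08 s.
Horizontal distance: R = vₓ t = 17.23 × 11.08 = 190.9 m.

191 m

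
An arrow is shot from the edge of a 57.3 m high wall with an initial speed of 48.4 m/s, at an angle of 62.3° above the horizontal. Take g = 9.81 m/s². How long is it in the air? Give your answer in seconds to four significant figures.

9.915 s

vₓ = 48.40 cos 62.3° = 22.50 m/s; v_y0 = 48.40 sin 62.3° = 42.85 m/s.
With up positive and y = 0 at the ground: y(t) = 57.3 + (42.85) t − 4.905 t². Setting y = 0 and taking the positive root: t = [42.85 + √(42.85² + 2·9.81·57.3)] / 9.81 = (42.85 + 54.41) / 9.81 = 9.915 s.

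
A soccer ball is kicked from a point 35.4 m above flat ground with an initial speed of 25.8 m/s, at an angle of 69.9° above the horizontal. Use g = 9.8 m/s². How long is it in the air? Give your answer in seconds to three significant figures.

6.12 s

vₓ = 25.80 cos 69.9° = 8.866 m/s; v_y0 = 25.80 sin 69.9° = 24.23 m/s.
With up positive and y = 0 at the ground: y(t) = 35.4 + (24.23) t − 4.900 t². Setting y = 0 and taking the positive root: t = [24.23 + √(24.23² + 2·9.80·35.4)] / 9.80 = (24.23 + 35.79) / 9.80 = 6.124 s.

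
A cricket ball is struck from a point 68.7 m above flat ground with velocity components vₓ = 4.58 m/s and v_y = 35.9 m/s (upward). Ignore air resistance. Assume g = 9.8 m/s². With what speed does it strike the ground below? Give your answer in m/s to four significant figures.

Vertical motion (up positive, ground at y = 0): 4.900 t² − (35.90) t − 68.7 = 0, so t = (35.90 + √(35.90² + 2·9.80·68.7)) / 9.80 = (35.90 + 51.34) / 9.80 = 8.902 s.
Vertical velocity at impact: v_y = v_y0 − g t = 35.90 − 9.80 × 8.902 = −51.34 m/s.
Speed: |v| = √(vₓ² + v_y²) = √(4.580² + 51.34²) = 51.54 m/s.

51.54 m/s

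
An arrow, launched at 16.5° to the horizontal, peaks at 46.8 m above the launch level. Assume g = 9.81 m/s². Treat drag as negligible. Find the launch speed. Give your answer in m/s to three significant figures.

At the peak v_y = 0, so v_y0 = √(2gH) = √(2 × 9.81 × 46.8) = 30.30 m/s.
v_y0 = v₀ sin θ ⇒ v₀ = 30.30 / sin 16.5° = 106.7 m/s.

107 m/s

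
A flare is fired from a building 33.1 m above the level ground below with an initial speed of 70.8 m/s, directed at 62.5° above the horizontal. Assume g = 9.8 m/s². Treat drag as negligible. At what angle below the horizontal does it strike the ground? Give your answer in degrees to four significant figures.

64.25°

Horizontal component vₓ = 70.80 cos 62.5° = 32.69 m/s; vertical v_y0 = 70.80 sin 62.5° = 62.80 m/s.
With up positive and y = 0 at the ground: y(t) = 33.1 + (62.80) t − 4.900 t². Setting y = 0 and taking the positive root: t = [62.80 + √(62.80² + 2·9.80·33.1)] / 9.80 = (62.80 + 67.77) / 9.80 = 13.32 s.
At impact: v_y = v_y0 − g t = −67.77 m/s; vₓ = 32.69 m/s.
Angle below horizontal: arctan(|v_y|/vₓ) = arctan(67.77/32.69) = 64.25°.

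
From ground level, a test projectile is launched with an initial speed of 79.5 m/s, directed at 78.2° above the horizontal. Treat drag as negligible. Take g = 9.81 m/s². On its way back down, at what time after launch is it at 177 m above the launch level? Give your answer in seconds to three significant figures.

13.1 s

Horizontal component vₓ = 79.50 cos 78.2° = 16.26 m/s; vertical v_y0 = 79.50 sin 78.2° = 77.82 m/s.
Require v_y0 t − ½ g t² = 177, i.e. 4.905 t² − 77.82 t + 177 = 0.
t = [77.82 ± √(77.82² − 2·9.81·177)] / 9.81 = (77.82 ± 50.83) / 9.81, so t = 2.752 s or t = 13.11 s.
The descending-branch root is 13.11 s.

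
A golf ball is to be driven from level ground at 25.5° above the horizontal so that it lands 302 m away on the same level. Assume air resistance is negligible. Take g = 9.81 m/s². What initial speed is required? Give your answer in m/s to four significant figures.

61.74 m/s

From R = (v₀² / g) sin 2θ: v₀ = √(gR / sin 2θ).
v₀ = √(9.81 × 302 / sin 51.00°) = √(2963 / 0.7771) = √3812.2 = 61.74 m/s.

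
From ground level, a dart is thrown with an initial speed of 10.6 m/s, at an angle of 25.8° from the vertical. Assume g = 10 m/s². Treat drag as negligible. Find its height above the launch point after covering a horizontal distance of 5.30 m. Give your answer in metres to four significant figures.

4.365 m

vₓ = 10.60 sin 25.8° = 4.613 m/s; v_y0 = 10.60 cos 25.8° = 9.543 m/s.
Time to reach x = 5.30 m: t = x/vₓ = 5.30/4.613 = 1.149 s.
Height: y = v_y0 t − ½ g t² = 9.543 × 1.149 − 5.000 × 1.149² = 10.96 − 6.599 = 4.365 m.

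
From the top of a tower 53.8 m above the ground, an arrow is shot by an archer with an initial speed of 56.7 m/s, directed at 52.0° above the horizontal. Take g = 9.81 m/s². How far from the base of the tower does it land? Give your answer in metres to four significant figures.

355.6 m

Components: vₓ = 56.70 cos 52.0° = 34.91 m/s, v_y0 = 56.70 sin 52.0° = 44.68 m/s.
The projectile lands when y = 53.8 + (44.68) t − ½·9.81·t² = 0. Positive root: t = (44.68 + √(44.68² + 2·9.81·53.8)) / 9.81 = (44.68 + 55.24) / 9.81 = 10.19 s.
Horizontal distance: R = vₓ t = 34.91 × 10.19 = 355.6 m.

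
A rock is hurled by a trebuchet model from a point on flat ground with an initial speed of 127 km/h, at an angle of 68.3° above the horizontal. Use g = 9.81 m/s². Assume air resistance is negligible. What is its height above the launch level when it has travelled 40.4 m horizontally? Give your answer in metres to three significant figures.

54.5 m

Convert: 127 km/h = 127/3.6 = 35.28 m/s.
vₓ = 35.28 cos 68.3° = 13.04 m/s; v_y0 = 35.28 sin 68.3° = 32.78 m/s.
Time to reach x = 40.4 m: t = x/vₓ = 40.4/13.04 = 3.097 s.
Height: y = v_y0 t − ½ g t² = 32.78 × 3.097 − 4.905 × 3.097² = 101.5 − 47.05 = 54.47 m.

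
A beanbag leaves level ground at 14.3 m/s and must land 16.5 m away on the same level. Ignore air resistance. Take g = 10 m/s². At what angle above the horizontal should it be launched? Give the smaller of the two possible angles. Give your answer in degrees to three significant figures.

R = v₀² sin 2θ / g gives sin 2θ = gR/v₀² = 10.0·16.5/14.3² = 0.8069.
2θ = 53.79° or 180° − 53.79° = 126.2°, so θ = 26.90° or 63.10°.
The smaller angle is 26.90°.

26.9°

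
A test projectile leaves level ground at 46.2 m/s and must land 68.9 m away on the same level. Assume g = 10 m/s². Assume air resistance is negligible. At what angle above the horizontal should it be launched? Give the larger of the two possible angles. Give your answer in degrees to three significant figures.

R = v₀² sin 2θ / g gives sin 2θ = gR/v₀² = 10.0·68.9/46.2² = 0.3228.
2θ = 18.83° or 180° − 18.83° = 161.2°, so θ = 9.416° or 80.58°.
The larger angle is 80.58°.

80.6°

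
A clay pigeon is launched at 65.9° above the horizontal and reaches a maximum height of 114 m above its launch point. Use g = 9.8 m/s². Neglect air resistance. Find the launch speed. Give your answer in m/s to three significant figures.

51.8 m/s

At the peak v_y = 0, so v_y0 = √(2gH) = √(2 × 9.80 × 114) = 47.27 m/s.
v_y0 = v₀ sin θ ⇒ v₀ = 47.27 / sin 65.9° = 51.78 m/s.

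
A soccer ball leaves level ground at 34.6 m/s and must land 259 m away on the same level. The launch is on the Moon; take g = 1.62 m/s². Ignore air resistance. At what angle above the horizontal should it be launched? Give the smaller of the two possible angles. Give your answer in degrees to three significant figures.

10.3°

Level-ground range R = v₀² sin(2θ)/g ⇒ sin(2θ) = gR/v₀² = 1.62 × 259 / 34.6² = 0.3505.
2θ = 20.52° or 180° − 20.52° = 159.5°, so θ = 10.26° or 79.74°.
The smaller angle is 10.26°.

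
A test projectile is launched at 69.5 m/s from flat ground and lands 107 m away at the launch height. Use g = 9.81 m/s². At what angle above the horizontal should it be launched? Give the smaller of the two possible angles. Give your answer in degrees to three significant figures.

6.28°

Level-ground range R = v₀² sin(2θ)/g ⇒ sin(2θ) = gR/v₀² = 9.81 × 107 / 69.5² = 0.2173.
2θ = 12.55° or 180° − 12.55° = 167.4°, so θ = 6.276° or 83.72°.
The smaller angle is 6.276°.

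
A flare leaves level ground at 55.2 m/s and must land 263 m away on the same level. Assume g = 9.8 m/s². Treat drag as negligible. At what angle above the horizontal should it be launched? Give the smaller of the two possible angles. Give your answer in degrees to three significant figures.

R = v₀² sin 2θ / g gives sin 2θ = gR/v₀² = 9.80·263/55.2² = 0.8459.
2θ = 57.77° or 180° − 57.77° = 122.2°, so θ = 28.88° or 61.12°.
The smaller angle is 28.88°.

28.9°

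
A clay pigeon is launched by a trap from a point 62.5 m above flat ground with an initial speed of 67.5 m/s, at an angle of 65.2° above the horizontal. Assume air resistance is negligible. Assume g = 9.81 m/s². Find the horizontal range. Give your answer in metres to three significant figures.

381 m

Components: vₓ = 67.50 cos 65.2° = 28.31 m/s, v_y0 = 67.50 sin 65.2° = 61.27 m/s.
The projectile lands when y = 62.5 + (61.27) t − ½·9.81·t² = 0. Positive root: t = (61.27 + √(61.27² + 2·9.81·62.5)) / 9.81 = (61.27 + 70.58) / 9.81 = 13.44 s.
Horizontal distance: R = vₓ t = 28.31 × 13.44 = 380.5 m.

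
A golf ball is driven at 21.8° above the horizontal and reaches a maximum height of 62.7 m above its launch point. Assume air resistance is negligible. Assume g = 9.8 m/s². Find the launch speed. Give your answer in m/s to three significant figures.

94.4 m/s

At the peak v_y = 0, so v_y0 = √(2gH) = √(2 × 9.80 × 62.7) = 35.06 m/s.
v_y0 = v₀ sin θ ⇒ v₀ = 35.06 / sin 21.8° = 94.40 m/s.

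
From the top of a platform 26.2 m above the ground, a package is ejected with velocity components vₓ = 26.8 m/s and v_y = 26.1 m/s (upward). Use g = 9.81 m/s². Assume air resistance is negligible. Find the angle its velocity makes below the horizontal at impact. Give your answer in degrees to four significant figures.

52.22°

The projectile lands when y = 26.2 + (26.10) t − ½·9.81·t² = 0. Positive root: t = (26.10 + √(26.10² + 2·9.81·26.2)) / 9.81 = (26.10 + 34.57) / 9.81 = 6.185 s.
At impact: v_y = v_y0 − g t = −34.57 m/s; vₓ = 26.80 m/s.
Angle below horizontal: arctan(|v_y|/vₓ) = arctan(34.57/26.80) = 52.22°.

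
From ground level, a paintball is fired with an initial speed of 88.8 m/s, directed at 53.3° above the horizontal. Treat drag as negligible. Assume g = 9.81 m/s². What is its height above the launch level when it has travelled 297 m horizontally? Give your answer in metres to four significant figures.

244.8 m

vₓ = 88.80 cos 53.3° = 53.07 m/s; v_y0 = 88.80 sin 53.3° = 71.20 m/s.
x = vₓ t ⇒ t = 297/53.07 = 5.596 s.
Height: y = v_y0 t − ½ g t² = 71.20 × 5.596 − 4.905 × 5.596² = 398.5 − 153.6 = 244.8 m.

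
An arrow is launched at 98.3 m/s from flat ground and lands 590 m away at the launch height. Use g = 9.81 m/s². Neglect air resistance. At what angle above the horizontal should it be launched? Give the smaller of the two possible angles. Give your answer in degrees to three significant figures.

R = v₀² sin 2θ / g gives sin 2θ = gR/v₀² = 9.81·590/98.3² = 0.5990.
2θ = 36.80° or 180° − 36.80° = 143.2°, so θ = 18.40° or 71.60°.
The smaller angle is 18.40°.

18.4°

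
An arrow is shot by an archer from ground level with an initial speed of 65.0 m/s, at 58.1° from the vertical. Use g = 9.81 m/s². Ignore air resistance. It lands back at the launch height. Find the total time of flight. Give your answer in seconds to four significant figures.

Components: vₓ = 65.00 sin 58.1° = 55.18 m/s, v_y0 = 65.00 cos 58.1° = 34.35 m/s.
Landing at launch height ⇒ T = 2 v_y0 / g = 2 × 34.35 / 9.81 = 7.003 s.

7.003 s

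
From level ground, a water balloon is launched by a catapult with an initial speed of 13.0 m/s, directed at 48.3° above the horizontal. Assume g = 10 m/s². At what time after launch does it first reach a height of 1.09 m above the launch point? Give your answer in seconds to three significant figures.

Components: vₓ = 13.00 cos 48.3° = 8.648 m/s, v_y0 = 13.00 sin 48.3° = 9.706 m/s.
Height y(t) = 9.706 t − 5.000 t² = 1.09 gives 5.000 t² − 9.706 t + 1.09 = 0.
Quadratic formula: t = (9.706 ± √72.412) / 10.0 = (9.706 ± 8.510) / 10.0 → t = 0.1197 s or 1.822 s.
The first (ascending) time is 0.1197 s.

0.120 s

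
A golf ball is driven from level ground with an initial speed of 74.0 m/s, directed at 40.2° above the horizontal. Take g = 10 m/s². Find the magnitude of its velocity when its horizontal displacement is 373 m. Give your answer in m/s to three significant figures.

Components: vₓ = 74.00 cos 40.2° = 56.52 m/s, v_y0 = 74.00 sin 40.2° = 47.76 m/s.
Time to reach x = 373 m: t = x/vₓ = 373/56.52 = 6.599 s.
Vertical velocity there: v_y = v_y0 − g t = 47.76 − 10.0 × 6.599 = −18.23 m/s.
Speed: √(vₓ² + v_y²) = √(56.52² + 18.23²) = 59.39 m/s.

59.4 m/s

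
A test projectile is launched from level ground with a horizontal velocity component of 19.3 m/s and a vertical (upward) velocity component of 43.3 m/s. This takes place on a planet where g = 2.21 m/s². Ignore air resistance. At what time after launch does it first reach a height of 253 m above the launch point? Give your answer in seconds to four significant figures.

7.146 s

Height y(t) = 43.30 t − 1.105 t² = 253 gives 1.105 t² − 43.30 t + 253 = 0.
t = [43.30 ± √(43.30² − 2·2.21·253)] / 2.21 = (43.30 ± 27.51) / 2.21, so t = 7.146 s or t = 32.04 s.
The first (ascending) time is 7.146 s.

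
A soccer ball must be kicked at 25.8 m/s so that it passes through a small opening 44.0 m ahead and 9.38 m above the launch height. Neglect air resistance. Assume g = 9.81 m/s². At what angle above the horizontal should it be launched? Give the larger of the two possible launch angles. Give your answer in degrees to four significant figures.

67.30°

Trajectory: y = x tanθ − g x² (1 + tan²θ)/(2v₀²). With x = 44.0, y = 9.38, v₀ = 25.8, g = 9.81:
14.27 tan²θ − 44.0 tanθ + (23.65) = 0.
tanθ = [44.0 ± √(44.0² − 4 × 14.27 × (23.65))] / (2 × 14.27) = (44.0 ± 24.22) / 28.53, giving tanθ = 0.6932 or 2.391.
θ = 34.73° or 67.30°; the larger is 67.30°.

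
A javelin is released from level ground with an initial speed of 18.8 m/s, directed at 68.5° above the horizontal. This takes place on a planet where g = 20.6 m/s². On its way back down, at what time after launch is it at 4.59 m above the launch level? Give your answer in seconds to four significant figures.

1.374 s

Horizontal component vₓ = 18.80 cos 68.5° = 6.890 m/s; vertical v_y0 = 18.80 sin 68.5° = 17.49 m/s.
Set y = v_y0 t − ½ g t² = 4.59: 10.30 t² − 17.49 t + 4.59 = 0.
Quadratic formula: t = (17.49 ± √116.86) / 20.6 = (17.49 ± 10.81) / 20.6 → t = 0.3244 s or 1.374 s.
The descending-branch root is 1.374 s.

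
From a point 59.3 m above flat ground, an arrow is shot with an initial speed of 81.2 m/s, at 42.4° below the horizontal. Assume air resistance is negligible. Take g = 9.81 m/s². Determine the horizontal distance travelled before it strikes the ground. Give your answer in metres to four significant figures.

Resolve: vₓ = 81.20 cos 42.4° = 59.96 m/s and v_y0 = −54.75 m/s (downward).
The projectile lands when y = 59.3 + (−54.75) t − ½·9.81·t² = 0. Positive root: t = (−54.75 + √(54.75² + 2·9.81·59.3)) / 9.81 = (−54.75 + 64.51) / 9.81 = 0.9944 s.
Horizontal distance: R = vₓ t = 59.96 × 0.9944 = 59.63 m.

59.63 m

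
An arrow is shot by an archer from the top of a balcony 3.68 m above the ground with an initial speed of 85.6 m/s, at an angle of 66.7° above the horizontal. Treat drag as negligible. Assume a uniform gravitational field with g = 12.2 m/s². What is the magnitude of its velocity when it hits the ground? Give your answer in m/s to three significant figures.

86.1 m/s

Resolve: vₓ = 85.60 cos 66.7° = 33.86 m/s and v_y0 = 85.60 sin 66.7° = 78.62 m/s.
With up positive and y = 0 at the ground: y(t) = 3.68 + (78.62) t − 6.100 t². Setting y = 0 and taking the positive root: t = [78.62 + √(78.62² + 2·12.2·3.68)] / 12.2 = (78.62 + 79.19) / 12.2 = 12.94 s.
Vertical velocity at impact: v_y = v_y0 − g t = 78.62 − 12.2 × 12.94 = −79.19 m/s.
Speed: |v| = √(vₓ² + v_y²) = √(33.86² + 79.19²) = 86.12 m/s.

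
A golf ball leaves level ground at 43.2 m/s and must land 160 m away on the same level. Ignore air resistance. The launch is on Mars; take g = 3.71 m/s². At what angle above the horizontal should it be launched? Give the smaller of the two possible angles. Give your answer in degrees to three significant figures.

Level-ground range R = v₀² sin(2θ)/g ⇒ sin(2θ) = gR/v₀² = 3.71 × 160 / 43.2² = 0.3181.
2θ = 18.55° or 180° − 18.55° = 161.5°, so θ = 9.273° or 80.73°.
The smaller angle is 9.273°.

9.27°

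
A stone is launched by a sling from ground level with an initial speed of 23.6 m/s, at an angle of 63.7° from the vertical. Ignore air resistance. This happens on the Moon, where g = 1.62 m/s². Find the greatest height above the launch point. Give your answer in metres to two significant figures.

Resolve: vₓ = 23.60 sin 63.7° = 21.16 m/s and v_y0 = 23.60 cos 63.7° = 10.46 m/s.
Maximum height: H = v_y0² / (2g) = 10.46² / (2 × 1.62) = 33.75 m.

34 m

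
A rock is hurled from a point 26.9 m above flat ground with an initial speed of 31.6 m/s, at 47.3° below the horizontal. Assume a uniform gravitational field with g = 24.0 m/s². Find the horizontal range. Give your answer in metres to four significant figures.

Horizontal component vₓ = 31.60 cos 47.3° = 21.43 m/s; vertical v_y0 = −23.22 m/s (downward).
Vertical motion (up positive, ground at y = 0): 12.00 t² − (−23.22) t − 26.9 = 0, so t = (−23.22 + √(23.22² + 2·24.0·26.9)) / 24.0 = (−23.22 + 42.78) / 24.0 = 0.8151 s.
Horizontal distance: R = vₓ t = 21.43 × 0.8151 = 17.47 m.

17.47 m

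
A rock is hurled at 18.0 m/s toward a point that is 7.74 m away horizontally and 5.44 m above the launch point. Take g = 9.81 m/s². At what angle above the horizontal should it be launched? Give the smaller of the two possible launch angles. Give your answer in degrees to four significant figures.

42.58°

Trajectory: y = x tanθ − g x² (1 + tan²θ)/(2v₀²). With x = 7.74, y = 5.44, v₀ = 18.0, g = 9.81:
0.9069 tan²θ − 7.74 tanθ + (6.347) = 0.
tanθ = [7.74 ± √(7.74² − 4 × 0.9069 × (6.347))] / (2 × 0.9069) = (7.74 ± 6.073) / 1.814, giving tanθ = 0.9190 or 7.615.
θ = 42.58° or 82.52°; the smaller is 42.58°.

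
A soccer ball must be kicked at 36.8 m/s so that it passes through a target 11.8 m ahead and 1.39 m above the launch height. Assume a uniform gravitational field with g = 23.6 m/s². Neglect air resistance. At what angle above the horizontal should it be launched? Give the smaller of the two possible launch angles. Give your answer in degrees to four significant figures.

Trajectory: y = x tanθ − g x² (1 + tan²θ)/(2v₀²). With x = 11.8, y = 1.39, v₀ = 36.8, g = 23.6:
1.213 tan²θ − 11.8 tanθ + (2.603) = 0.
tanθ = [11.8 ± √(11.8² − 4 × 1.213 × (2.603))] / (2 × 1.213) = (11.8 ± 11.25) / 2.427, giving tanθ = 0.2259 or 9.500.
θ = 12.73° or 83.99°; the smaller is 12.73°.

12.73°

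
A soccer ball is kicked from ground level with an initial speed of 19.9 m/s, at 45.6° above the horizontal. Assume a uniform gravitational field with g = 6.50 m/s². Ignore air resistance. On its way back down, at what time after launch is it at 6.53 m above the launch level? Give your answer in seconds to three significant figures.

3.85 s

vₓ = 19.90 cos 45.6° = 13.92 m/s; v_y0 = 19.90 sin 45.6° = 14.22 m/s.
Require v_y0 t − ½ g t² = 6.53, i.e. 3.250 t² − 14.22 t + 6.53 = 0.
t = [14.22 ± √(14.22² − 2·6.50·6.53)] / 6.50 = (14.22 ± 10.83) / 6.50, so t = 0.5214 s or t = 3.853 s.
The descending-branch root is 3.853 s.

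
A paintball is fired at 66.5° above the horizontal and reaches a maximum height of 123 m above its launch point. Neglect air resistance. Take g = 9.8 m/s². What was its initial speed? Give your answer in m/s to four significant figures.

53.54 m/s

At the peak v_y = 0, so v_y0 = √(2gH) = √(2 × 9.80 × 123) = 49.10 m/s.
v_y0 = v₀ sin θ ⇒ v₀ = 49.10 / sin 66.5° = 53.54 m/s.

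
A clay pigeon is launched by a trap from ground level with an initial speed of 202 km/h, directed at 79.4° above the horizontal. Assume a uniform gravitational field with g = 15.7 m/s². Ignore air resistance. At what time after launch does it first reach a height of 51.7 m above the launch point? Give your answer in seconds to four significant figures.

1.114 s

Convert: 202 km/h = 202/3.6 = 56.11 m/s.
Horizontal component vₓ = 56.11 cos 79.4° = 10.32 m/s; vertical v_y0 = 56.11 sin 79.4° = 55.15 m/s.
Require v_y0 t − ½ g t² = 51.7, i.e. 7.850 t² − 55.15 t + 51.7 = 0.
Quadratic formula: t = (55.15 ± √1418.5) / 15.7 = (55.15 ± 37.66) / 15.7 → t = 1.114 s or 5.912 s.
The first (ascending) time is 1.114 s.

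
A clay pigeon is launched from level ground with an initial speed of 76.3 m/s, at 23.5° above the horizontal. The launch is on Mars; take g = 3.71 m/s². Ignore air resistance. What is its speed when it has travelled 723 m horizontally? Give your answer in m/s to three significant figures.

Components: vₓ = 76.30 cos 23.5° = 69.97 m/s, v_y0 = 76.30 sin 23.5° = 30.42 m/s.
At x = 723 m, t = x/vₓ = 723/69.97 = 10.33 s.
Vertical velocity there: v_y = v_y0 − g t = 30.42 − 3.71 × 10.33 = −7.910 m/s.
Speed: √(vₓ² + v_y²) = √(69.97² + 7.910²) = 70.42 m/s.

70.4 m/s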